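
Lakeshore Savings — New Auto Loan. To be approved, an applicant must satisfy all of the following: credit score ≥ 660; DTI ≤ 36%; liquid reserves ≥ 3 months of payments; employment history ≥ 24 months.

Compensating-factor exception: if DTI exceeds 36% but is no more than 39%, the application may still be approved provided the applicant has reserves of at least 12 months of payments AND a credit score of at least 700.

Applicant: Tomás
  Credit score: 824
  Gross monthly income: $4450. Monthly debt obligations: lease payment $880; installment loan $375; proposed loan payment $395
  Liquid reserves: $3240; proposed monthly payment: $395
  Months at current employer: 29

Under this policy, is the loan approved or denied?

Denied

Credit score 824 ≥ 660 (meets base)
Total debts = (880 + 375 + 395) = 1,650. DTI: 1,650 ÷ 4,450 = 37.1%, over the 36% base limit.
Reserves: 3,240 ÷ 395 = 8.2 months (meets 3-month minimum)
Employment 29 ≥ 24 months
37.1% falls in the override range (36%–39%), so the compensating-factor test applies.
Override check — reserves: 8.2 mo (short of 12); score: 824 (ok).
Override conditions not both satisfied; exception does not apply.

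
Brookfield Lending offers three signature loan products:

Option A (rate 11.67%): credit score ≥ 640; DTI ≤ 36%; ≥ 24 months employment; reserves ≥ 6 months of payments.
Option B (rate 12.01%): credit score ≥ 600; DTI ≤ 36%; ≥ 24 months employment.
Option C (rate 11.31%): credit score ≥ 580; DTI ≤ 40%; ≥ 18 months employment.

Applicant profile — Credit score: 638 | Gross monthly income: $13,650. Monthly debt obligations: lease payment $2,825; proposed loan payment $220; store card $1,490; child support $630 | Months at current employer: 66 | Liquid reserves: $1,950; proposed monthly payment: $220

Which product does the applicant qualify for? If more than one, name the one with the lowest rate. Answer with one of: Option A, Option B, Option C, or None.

Option C

Total debts = (2,825 + 220 + 1,490 + 630) = 5,165; DTI = 5,165/13,650 = 37.8%.
Reserves = 1,950/220 = 8.9 months.
Option A: score 638 < 640; DTI 37.8% > 36%; employment 66 ≥ 24 mo; reserves 8.9 ≥ 6 mo → does not qualify.
Option B: score 638 ≥ 600; DTI 37.8% > 36%; employment 66 ≥ 24 mo → does not qualify.
Option C: score 638 ≥ 580; DTI 37.8% ≤ 40%; employment 66 ≥ 18 mo → qualifies.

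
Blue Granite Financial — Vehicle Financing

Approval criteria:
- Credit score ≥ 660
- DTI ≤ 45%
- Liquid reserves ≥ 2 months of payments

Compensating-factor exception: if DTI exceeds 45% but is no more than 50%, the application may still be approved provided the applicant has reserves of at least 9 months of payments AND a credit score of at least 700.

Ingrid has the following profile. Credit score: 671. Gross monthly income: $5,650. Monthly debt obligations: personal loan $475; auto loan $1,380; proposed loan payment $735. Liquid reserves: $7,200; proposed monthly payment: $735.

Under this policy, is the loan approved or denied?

Denied

Credit score 671 ≥ 660 (meets base)
Total debts = (475 + 1,380 + 735) = 2,590. DTI = 2,590/5,650 = 45.8% > 45% — standard DTI limit exceeded.
Reserves: 7,200 ÷ 735 = 9.8 months (meets 2-month minimum)
45.8% falls in the override range (45%–50%), so the compensating-factor test applies.
Override check — reserves: 9.8 mo (ok); score: 671 (below 700).
Override conditions not both satisfied; exception does not apply.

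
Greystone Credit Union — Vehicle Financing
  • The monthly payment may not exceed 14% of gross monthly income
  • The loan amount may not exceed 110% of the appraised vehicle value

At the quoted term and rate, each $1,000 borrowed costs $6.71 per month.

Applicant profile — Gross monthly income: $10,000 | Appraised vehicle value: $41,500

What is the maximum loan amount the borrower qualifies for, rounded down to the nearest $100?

Payment cap: 14% × $10,000 = $1,400/month.
At $6.71 per $1,000, that supports 1,400/6.71 × 1,000 ≈ $208,643 → $208,600.
LTV cap: 110% × $41,500 = $45,650 → $45,600.
Binding constraint: loan-to-value.

$45,600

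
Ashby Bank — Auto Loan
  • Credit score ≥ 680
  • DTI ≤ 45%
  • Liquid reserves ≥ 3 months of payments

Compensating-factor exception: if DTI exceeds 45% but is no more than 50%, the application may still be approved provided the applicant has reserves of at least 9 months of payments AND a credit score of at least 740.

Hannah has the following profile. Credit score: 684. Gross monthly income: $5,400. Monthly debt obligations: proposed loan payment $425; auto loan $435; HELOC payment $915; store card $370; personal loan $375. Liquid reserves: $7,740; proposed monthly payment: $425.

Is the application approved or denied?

Credit score 684 ≥ 680 (meets base)
Total debts = (425 + 435 + 915 + 370 + 375) = 2,520. DTI = 2,520/5,400 = 46.7% > 45% — standard DTI limit exceeded.
Reserves: 7,740 ÷ 425 = 18.2 months (meets 3-month minimum)
46.7% falls in the override range (45%–50%), so the compensating-factor test applies.
Override check — reserves: 18.2 mo (ok); score: 684 (below 740).
Compensating-factor requirement not fully met.

Denied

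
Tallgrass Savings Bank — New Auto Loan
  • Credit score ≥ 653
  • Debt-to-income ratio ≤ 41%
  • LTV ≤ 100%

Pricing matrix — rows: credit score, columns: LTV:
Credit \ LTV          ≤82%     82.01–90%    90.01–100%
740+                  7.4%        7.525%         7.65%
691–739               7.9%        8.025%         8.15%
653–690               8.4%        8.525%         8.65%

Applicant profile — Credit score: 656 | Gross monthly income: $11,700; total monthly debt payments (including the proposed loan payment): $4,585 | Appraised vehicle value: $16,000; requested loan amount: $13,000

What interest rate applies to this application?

Credit score 656 ≥ 653; DTI = 4,585/11,700 = 39.2% ≤ 41%
Loan-to-value = 13,000/16,000 = 81.2% — pass (100% max)
Credit 656 → row 653–690; LTV 81.2% → column ≤82%. Grid cell → 8.4%.

8.4%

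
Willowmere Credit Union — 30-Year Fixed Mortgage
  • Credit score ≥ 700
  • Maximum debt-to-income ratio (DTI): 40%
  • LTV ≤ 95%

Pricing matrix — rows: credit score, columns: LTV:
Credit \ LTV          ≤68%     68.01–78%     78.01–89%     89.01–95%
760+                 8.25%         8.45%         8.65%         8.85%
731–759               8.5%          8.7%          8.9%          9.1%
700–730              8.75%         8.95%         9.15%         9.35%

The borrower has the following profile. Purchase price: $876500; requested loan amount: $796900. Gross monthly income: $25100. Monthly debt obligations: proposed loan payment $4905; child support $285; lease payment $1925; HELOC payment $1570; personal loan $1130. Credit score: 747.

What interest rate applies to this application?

9.1%

Credit score 747 ≥ 700; Total monthly debts = (4,905 + 285 + 1,925 + 1,570 + 1,130) = 9,815. DTI: 9,815 ÷ 25,100 = 39.1%, within the 40% cap
LTV: 796,900 ÷ 876,500 = 90.9%, within 95% cap
Score 747 is in the 731–759 band; LTV 90.9% is in the 89.01–95% band → 9.1%.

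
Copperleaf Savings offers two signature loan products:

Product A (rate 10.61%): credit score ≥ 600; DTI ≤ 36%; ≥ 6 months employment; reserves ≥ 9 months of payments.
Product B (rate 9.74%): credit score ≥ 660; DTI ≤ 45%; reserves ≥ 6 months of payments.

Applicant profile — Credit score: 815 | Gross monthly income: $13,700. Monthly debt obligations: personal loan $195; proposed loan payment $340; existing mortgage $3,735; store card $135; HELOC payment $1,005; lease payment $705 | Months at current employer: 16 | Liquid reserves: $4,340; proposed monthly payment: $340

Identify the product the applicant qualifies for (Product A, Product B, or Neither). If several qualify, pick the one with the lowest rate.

Total debts = (195 + 340 + 3,735 + 135 + 1,005 + 705) = 6,115; DTI = 6,115/13,700 = 44.6%.
Reserves = 4,340/340 = 12.8 months.
Product A: score 815 ≥ 600; DTI 44.6% > 36%; employment 16 ≥ 6 mo; reserves 12.8 ≥ 9 mo → does not qualify.
Product B: score 815 ≥ 660; DTI 44.6% ≤ 45%; reserves 12.8 ≥ 6 mo → qualifies.

Product B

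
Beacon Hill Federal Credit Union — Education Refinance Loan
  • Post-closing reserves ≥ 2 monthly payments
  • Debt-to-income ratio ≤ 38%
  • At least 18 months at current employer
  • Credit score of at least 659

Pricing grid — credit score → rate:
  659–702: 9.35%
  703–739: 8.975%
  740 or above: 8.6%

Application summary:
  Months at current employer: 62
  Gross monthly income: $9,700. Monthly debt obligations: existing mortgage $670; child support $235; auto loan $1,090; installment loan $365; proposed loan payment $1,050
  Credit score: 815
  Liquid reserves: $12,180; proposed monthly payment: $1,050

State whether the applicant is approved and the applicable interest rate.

Approved at 8.6%

Credit score 815 ≥ 659 (meets minimum)
Employment 62 ≥ 18 months
Liquid reserves cover 12,180/1,050 = 11.6 months — ≥ 2 required
Total monthly debts = (670 + 235 + 1,090 + 365 + 1,050) = 3,410. Debt-to-income = 3,410/9,700 = 35.2% — meets 38% limit
All requirements met. Score 815 falls in the 740 or above tier → 8.6%.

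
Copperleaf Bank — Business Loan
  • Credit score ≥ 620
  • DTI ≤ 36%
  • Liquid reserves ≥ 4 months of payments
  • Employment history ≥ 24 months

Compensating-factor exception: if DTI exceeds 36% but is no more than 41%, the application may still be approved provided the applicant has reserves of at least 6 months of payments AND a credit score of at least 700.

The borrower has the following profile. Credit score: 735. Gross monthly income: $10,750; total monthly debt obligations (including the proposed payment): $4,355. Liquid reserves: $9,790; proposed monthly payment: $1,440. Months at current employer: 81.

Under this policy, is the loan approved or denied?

Credit score 735 ≥ 620 (meets base)
DTI = 4,355/10,750 = 40.5% > 36% — standard DTI limit exceeded.
Reserves = 9,790/1,440 = 6.8 months ≥ 4
Employment 81 ≥ 24 months
40.5% falls in the override range (36%–41%), so the compensating-factor test applies.
Override check — reserves: 6.8 mo (ok); score: 735 (ok).
Both override conditions satisfied; DTI exception granted.

Approved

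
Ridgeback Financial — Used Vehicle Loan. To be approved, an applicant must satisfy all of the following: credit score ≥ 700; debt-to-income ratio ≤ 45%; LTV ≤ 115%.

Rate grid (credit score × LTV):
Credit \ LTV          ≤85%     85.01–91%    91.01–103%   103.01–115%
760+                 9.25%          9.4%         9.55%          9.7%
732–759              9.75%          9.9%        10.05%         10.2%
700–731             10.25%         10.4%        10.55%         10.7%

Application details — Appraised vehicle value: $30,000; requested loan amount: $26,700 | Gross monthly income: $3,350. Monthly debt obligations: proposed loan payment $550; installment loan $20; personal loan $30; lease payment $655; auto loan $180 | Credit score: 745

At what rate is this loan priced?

9.9%

Credit score 745 ≥ 700; Total monthly debts = (550 + 20 + 30 + 655 + 180) = 1,435. DTI = 1,435/3,350 = 42.8% ≤ 45%
Loan-to-value = 26,700/30,000 = 89% — pass (115% max)
Row: 745 falls in 732–759. Column: 89% falls in 85.01–91%. Rate = 9.9%.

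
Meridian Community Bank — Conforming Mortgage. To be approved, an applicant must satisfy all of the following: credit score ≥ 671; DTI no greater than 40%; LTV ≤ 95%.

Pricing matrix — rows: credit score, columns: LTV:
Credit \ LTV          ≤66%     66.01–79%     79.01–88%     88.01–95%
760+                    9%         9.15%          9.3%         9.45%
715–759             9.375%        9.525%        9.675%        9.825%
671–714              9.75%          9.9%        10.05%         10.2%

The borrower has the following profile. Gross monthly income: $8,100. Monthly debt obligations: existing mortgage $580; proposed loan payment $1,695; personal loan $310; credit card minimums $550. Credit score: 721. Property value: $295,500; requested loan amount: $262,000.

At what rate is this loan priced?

9.825%

Credit score 721 ≥ 671; Total monthly debts = (580 + 1,695 + 310 + 550) = 3,135. DTI = 3,135/8,100 = 38.7% ≤ 40%
Loan-to-value = 262,000/295,500 = 88.7% — pass (95% max)
Score 721 is in the 715–759 band; LTV 88.7% is in the 88.01–95% band → 9.825%.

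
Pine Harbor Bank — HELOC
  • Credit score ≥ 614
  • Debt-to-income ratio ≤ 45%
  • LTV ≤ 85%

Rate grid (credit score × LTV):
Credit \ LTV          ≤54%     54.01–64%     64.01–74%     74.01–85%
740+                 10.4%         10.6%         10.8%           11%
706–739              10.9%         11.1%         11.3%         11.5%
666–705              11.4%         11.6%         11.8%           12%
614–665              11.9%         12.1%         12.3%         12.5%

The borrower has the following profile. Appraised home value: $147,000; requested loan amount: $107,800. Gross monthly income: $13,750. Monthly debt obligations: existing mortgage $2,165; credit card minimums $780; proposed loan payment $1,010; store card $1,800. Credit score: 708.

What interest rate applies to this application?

Credit score 708 ≥ 614; Total monthly debts = (2,165 + 780 + 1,010 + 1,800) = 5,755. DTI: 5,755 ÷ 13,750 = 41.9%, within the 45% cap
Loan-to-value = 107,800/147,000 = 73.3% — pass (85% max)
Score 708 is in the 706–739 band; LTV 73.3% is in the 64.01–74% band → 11.3%.

11.3%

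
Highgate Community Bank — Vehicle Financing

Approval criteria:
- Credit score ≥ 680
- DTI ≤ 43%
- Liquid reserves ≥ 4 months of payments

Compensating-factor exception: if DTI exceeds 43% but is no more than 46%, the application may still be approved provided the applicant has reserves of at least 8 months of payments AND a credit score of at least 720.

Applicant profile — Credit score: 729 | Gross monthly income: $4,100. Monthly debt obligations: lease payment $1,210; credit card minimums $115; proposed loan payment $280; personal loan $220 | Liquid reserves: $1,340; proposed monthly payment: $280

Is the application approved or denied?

Denied

Credit score 729 ≥ 680 (meets base)
Total debts = (1,210 + 115 + 280 + 220) = 1,825. DTI: 1,825 ÷ 4,100 = 44.5%, over the 43% base limit.
Reserves = 1,340/280 = 4.8 months ≥ 4
DTI 44.5% is within the 43%–46% exception band; checking compensating factors.
Reserves 4.8 < 8 months; credit score 729 ≥ 720.
Override conditions not both satisfied; exception does not apply.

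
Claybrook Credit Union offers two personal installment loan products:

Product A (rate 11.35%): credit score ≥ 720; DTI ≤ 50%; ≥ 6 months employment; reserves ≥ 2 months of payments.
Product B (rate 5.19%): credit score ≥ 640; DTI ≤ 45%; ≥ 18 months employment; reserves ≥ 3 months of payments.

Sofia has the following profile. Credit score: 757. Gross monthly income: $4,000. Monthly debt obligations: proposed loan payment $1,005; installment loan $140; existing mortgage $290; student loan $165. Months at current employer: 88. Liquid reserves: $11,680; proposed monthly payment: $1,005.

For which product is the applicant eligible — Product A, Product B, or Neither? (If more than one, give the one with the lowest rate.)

Product B

Total debts = (1,005 + 140 + 290 + 165) = 1,600; DTI = 1,600/4,000 = 40%.
Reserves = 11,680/1,005 = 11.6 months.
Product A: score 757 ≥ 720; DTI 40% ≤ 50%; employment 88 ≥ 6 mo; reserves 11.6 ≥ 2 mo → qualifies.
Product B: score 757 ≥ 640; DTI 40% ≤ 45%; employment 88 ≥ 18 mo; reserves 11.6 ≥ 3 mo → qualifies.
Qualifying: Product A, Product B. Lowest rate is 5.19% → Product B.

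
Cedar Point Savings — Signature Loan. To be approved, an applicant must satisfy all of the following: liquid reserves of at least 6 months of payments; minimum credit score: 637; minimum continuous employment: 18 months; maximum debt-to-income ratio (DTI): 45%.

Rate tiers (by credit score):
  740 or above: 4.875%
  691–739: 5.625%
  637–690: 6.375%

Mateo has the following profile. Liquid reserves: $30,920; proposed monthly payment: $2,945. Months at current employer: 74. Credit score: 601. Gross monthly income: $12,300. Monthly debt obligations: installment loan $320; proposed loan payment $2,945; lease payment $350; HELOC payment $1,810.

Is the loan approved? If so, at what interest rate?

Credit score 601 < 637 (below minimum)
Employment 74 ≥ 18 months
Total monthly debts = (320 + 2,945 + 350 + 1,810) = 5,425. Debt-to-income = 5,425/12,300 = 44.1% — meets 45% limit
Liquid reserves cover 30,920/2,945 = 10.5 months — ≥ 6 required
Not all requirements met → denied.

Denied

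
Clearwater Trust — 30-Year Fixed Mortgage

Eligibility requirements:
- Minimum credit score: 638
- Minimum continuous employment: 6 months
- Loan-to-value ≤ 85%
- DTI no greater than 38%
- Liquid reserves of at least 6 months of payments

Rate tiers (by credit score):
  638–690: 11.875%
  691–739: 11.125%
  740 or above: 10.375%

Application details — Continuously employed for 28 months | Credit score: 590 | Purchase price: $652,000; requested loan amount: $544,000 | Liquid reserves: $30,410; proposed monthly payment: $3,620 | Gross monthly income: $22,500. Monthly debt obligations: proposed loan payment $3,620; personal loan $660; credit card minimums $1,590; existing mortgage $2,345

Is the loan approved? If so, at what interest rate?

Credit score 590 < 638 (below minimum)
Employment 28 ≥ 6 months
Total monthly debts = (3,620 + 660 + 1,590 + 2,345) = 8,215. DTI = 8,215/22,500 = 36.5% ≤ 38%
LTV = 544,000/652,000 = 83.4% ≤ 85%
Reserves: 30,410 ÷ 3,620 = 8.4 months (meets 6-month minimum)
Not all requirements met → denied.

Denied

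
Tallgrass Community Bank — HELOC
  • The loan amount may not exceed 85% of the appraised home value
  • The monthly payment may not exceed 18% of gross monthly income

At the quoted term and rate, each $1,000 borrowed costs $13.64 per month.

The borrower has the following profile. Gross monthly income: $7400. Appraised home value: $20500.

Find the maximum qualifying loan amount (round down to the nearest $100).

Payment cap: 18% × $7,400 = $1,332/month.
At $13.64 per $1,000, that supports 1,332/13.64 × 1,000 ≈ $97,653 → $97,600.
LTV cap: 85% × $20,500 = $17,425 → $17,400.
Binding constraint: loan-to-value.

$17,400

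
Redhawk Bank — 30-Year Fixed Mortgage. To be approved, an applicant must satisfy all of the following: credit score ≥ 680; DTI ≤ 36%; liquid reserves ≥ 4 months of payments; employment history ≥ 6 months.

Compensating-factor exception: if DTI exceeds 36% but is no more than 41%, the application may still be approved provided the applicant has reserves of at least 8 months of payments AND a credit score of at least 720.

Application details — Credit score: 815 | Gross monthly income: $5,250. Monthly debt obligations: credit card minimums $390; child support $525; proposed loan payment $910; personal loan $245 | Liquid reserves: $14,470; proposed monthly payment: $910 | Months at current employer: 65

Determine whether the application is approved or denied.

Approved

Credit score 815 ≥ 680 (meets base)
Total debts = (390 + 525 + 910 + 245) = 2,070. DTI: 2,070 ÷ 5,250 = 39.4%, over the 36% base limit.
Liquid reserves cover 14,470/910 = 15.9 months — ≥ 4 required
Employment 65 ≥ 6 months
DTI 39.4% is within the 36%–41% exception band; checking compensating factors.
Reserves 15.9 ≥ 8 months; credit score 815 ≥ 720.
Both compensating conditions met → exception applies.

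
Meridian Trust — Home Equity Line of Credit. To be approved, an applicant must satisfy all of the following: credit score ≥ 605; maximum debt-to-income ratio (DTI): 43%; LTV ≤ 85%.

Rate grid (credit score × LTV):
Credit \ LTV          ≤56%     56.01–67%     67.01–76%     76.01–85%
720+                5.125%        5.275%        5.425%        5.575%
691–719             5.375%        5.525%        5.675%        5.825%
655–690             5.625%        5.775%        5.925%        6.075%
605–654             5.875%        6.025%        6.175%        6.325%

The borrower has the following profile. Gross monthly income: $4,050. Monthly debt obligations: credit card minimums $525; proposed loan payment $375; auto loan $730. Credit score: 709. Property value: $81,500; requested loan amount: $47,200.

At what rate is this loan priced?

5.525%

Credit score 709 ≥ 605; Total monthly debts = (525 + 375 + 730) = 1,630. Debt-to-income = 1,630/4,050 = 40.2% — meets 43% limit
LTV: 47,200 ÷ 81,500 = 57.9%, within 85% cap
Row: 709 falls in 691–719. Column: 57.9% falls in 56.01–67%. Rate = 5.525%.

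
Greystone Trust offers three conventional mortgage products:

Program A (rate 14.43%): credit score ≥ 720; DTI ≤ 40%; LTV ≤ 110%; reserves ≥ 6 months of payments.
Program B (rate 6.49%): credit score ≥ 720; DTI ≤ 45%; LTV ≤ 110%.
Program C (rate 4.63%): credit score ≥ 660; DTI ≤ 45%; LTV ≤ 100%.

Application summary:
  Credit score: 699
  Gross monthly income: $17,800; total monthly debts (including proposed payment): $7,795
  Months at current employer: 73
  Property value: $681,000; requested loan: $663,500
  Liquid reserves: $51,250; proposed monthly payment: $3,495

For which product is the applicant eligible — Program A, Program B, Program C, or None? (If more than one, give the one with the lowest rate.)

DTI = 7,795/17,800 = 43.8%.
LTV = 663,500/681,000 = 97.4%.
Reserves = 51,250/3,495 = 14.7 months.
Program A: score 699 < 720; DTI 43.8% > 40%; LTV 97.4% ≤ 110%; reserves 14.7 ≥ 6 mo → does not qualify.
Program B: score 699 < 720; DTI 43.8% ≤ 45%; LTV 97.4% ≤ 110% → does not qualify.
Program C: score 699 ≥ 660; DTI 43.8% ≤ 45%; LTV 97.4% ≤ 100% → qualifies.

Program C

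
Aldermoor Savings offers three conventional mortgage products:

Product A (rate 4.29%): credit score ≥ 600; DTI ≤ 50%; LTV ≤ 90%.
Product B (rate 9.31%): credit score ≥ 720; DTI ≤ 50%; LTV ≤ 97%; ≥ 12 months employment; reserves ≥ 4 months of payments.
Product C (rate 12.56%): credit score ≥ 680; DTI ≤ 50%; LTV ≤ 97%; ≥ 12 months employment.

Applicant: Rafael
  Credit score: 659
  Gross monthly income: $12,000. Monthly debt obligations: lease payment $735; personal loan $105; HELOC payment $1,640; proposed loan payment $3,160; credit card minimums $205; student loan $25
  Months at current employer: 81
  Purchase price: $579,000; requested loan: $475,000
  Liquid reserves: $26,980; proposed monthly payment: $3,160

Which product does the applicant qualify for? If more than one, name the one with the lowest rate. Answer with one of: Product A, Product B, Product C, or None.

Product A

Total debts = (735 + 105 + 1,640 + 3,160 + 205 + 25) = 5,870; DTI = 5,870/12,000 = 48.9%.
LTV = 475,000/579,000 = 82%.
Reserves = 26,980/3,160 = 8.5 months.
Product A: score 659 ≥ 600; DTI 48.9% ≤ 50%; LTV 82% ≤ 90% → qualifies.
Product B: score 659 < 720; DTI 48.9% ≤ 50%; LTV 82% ≤ 97%; employment 81 ≥ 12 mo; reserves 8.5 ≥ 4 mo → does not qualify.
Product C: score 659 < 680; DTI 48.9% ≤ 50%; LTV 82% ≤ 97%; employment 81 ≥ 12 mo → does not qualify.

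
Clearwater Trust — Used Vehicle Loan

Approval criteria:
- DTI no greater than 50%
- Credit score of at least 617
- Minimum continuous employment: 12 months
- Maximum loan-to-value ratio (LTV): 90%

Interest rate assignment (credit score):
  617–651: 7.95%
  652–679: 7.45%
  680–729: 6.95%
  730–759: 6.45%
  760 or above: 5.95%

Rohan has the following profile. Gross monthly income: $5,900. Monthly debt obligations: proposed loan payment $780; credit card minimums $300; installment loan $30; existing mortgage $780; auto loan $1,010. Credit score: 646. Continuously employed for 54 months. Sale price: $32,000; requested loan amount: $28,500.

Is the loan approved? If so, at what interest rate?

Credit score 646 ≥ 617 (meets minimum)
Employment 54 ≥ 12 months
Total monthly debts = (780 + 300 + 30 + 780 + 1,010) = 2,900. DTI = 2,900/5,900 = 49.2% ≤ 50%
LTV: 28,500 ÷ 32,000 = 89.1%, within 90% cap
All requirements met. Score 646 falls in the 617–651 tier → 7.95%.

Approved at 7.95%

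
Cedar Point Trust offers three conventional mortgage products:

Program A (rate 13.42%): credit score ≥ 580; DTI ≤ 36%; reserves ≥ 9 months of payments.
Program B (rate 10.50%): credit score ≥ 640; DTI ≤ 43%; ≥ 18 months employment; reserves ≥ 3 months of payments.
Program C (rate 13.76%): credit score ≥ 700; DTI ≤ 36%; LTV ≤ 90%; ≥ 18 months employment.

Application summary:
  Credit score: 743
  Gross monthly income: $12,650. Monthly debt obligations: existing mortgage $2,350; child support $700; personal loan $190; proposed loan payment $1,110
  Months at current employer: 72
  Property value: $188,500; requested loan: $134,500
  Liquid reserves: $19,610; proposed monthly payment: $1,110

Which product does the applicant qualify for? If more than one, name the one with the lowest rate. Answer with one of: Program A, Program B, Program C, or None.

Program B

Total debts = (2,350 + 700 + 190 + 1,110) = 4,350; DTI = 4,350/12,650 = 34.4%.
LTV = 134,500/188,500 = 71.4%.
Reserves = 19,610/1,110 = 17.7 months.
Program A: score 743 ≥ 580; DTI 34.4% ≤ 36%; reserves 17.7 ≥ 9 mo → qualifies.
Program B: score 743 ≥ 640; DTI 34.4% ≤ 43%; employment 72 ≥ 18 mo; reserves 17.7 ≥ 3 mo → qualifies.
Program C: score 743 ≥ 700; DTI 34.4% ≤ 36%; LTV 71.4% ≤ 90%; employment 72 ≥ 18 mo → qualifies.
Qualifying: Program A, Program B, Program C. Lowest rate is 10.50% → Program B.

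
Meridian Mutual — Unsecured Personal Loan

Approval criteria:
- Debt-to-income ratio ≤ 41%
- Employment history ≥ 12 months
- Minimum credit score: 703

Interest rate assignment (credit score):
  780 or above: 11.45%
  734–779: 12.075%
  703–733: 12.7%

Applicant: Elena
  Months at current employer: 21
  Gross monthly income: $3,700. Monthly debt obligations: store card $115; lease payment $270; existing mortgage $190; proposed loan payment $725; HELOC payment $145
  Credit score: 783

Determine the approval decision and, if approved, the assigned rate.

Approved at 11.45%

Credit score 783 ≥ 703 (meets minimum)
Total monthly debts = (115 + 270 + 190 + 725 + 145) = 1,445. DTI: 1,445 ÷ 3,700 = 39.1%, within the 41% cap
Employment 21 ≥ 12 months
All requirements met. Score 783 falls in the 780 or above tier → 11.45%.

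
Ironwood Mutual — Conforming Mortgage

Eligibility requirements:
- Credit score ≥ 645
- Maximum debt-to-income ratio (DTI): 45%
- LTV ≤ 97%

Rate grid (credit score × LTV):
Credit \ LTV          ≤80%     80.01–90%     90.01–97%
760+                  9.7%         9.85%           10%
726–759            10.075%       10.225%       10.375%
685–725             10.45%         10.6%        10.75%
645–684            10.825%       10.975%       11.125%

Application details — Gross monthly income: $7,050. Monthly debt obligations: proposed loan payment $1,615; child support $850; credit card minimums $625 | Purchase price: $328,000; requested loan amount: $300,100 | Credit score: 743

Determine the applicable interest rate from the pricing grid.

10.375%

Credit score 743 ≥ 645; Total monthly debts = (1,615 + 850 + 625) = 3,090. DTI: 3,090 ÷ 7,050 = 43.8%, within the 45% cap
Loan-to-value = 300,100/328,000 = 91.5% — pass (97% max)
Credit 743 → row 726–759; LTV 91.5% → column 90.01–97%. Grid cell → 10.375%.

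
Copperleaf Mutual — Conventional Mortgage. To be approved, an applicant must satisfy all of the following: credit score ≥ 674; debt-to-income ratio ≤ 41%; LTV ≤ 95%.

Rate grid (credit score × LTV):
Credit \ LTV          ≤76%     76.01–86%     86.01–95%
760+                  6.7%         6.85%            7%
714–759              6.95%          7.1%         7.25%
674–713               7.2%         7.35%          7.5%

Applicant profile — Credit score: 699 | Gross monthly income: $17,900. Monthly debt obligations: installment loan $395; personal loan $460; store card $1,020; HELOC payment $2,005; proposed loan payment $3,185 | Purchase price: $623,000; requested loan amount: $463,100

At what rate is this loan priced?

Credit score 699 ≥ 674; Total monthly debts = (395 + 460 + 1,020 + 2,005 + 3,185) = 7,065. DTI = 7,065/17,900 = 39.5% ≤ 41%
LTV: 463,100 ÷ 623,000 = 74.3%, within 95% cap
Score 699 is in the 674–713 band; LTV 74.3% is in the ≤76% band → 7.2%.

7.2%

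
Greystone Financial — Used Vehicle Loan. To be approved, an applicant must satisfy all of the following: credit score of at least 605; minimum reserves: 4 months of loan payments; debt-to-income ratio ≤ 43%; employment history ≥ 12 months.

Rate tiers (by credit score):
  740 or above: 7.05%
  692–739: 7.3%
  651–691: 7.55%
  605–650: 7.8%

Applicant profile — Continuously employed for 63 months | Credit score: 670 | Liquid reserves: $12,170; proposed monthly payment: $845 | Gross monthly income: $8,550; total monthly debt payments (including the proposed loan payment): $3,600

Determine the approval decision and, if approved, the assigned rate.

Approved at 7.55%

Credit score 670 ≥ 605 (meets minimum)
Liquid reserves cover 12,170/845 = 14.4 months — ≥ 4 required
Employment 63 ≥ 12 months
Debt-to-income = 3,600/8,550 = 42.1% — meets 43% limit
All requirements met. Score 670 falls in the 651–691 tier → 7.55%.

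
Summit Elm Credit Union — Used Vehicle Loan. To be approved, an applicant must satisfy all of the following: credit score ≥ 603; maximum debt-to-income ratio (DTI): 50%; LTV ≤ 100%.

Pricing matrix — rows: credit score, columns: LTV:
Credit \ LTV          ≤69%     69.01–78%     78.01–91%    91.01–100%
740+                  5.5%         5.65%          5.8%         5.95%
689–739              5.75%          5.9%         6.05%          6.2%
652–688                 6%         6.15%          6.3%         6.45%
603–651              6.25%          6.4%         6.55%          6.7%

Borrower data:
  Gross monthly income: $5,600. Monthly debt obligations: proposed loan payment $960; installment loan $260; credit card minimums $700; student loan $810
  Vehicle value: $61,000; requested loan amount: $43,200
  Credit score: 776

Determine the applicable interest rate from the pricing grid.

Credit score 776 ≥ 603; Total monthly debts = (960 + 260 + 700 + 810) = 2,730. Debt-to-income = 2,730/5,600 = 48.8% — meets 50% limit
LTV: 43,200 ÷ 61,000 = 70.8%, within 100% cap
Row: 776 falls in 740+. Column: 70.8% falls in 69.01–78%. Rate = 5.65%.

5.65%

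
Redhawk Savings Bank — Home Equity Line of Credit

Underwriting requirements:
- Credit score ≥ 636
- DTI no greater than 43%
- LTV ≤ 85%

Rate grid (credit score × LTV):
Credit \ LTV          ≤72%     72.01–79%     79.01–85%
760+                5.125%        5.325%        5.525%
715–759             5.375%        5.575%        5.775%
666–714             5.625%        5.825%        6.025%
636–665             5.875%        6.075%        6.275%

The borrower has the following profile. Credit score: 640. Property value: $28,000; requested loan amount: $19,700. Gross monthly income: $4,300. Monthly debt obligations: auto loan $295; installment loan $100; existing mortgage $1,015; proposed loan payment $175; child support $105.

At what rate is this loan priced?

Credit score 640 ≥ 636; Total monthly debts = (295 + 100 + 1,015 + 175 + 105) = 1,690. DTI = 1,690/4,300 = 39.3% ≤ 43%
LTV: 19,700 ÷ 28,000 = 70.4%, within 85% cap
Row: 640 falls in 636–665. Column: 70.4% falls in ≤72%. Rate = 5.875%.

5.875%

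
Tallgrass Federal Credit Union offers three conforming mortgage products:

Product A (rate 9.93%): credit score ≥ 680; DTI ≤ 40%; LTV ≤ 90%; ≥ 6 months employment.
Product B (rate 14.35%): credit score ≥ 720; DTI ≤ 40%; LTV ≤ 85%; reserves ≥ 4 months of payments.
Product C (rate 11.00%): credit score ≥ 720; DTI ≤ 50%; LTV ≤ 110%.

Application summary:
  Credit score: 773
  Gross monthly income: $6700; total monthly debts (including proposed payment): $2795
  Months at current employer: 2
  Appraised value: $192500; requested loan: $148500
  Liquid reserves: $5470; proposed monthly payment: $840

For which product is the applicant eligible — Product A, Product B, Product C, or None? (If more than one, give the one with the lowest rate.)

DTI = 2,795/6,700 = 41.7%.
LTV = 148,500/192,500 = 77.1%.
Reserves = 5,470/840 = 6.5 months.
Product A: score 773 ≥ 680; DTI 41.7% > 40%; LTV 77.1% ≤ 90%; employment 2 < 6 mo → does not qualify.
Product B: score 773 ≥ 720; DTI 41.7% > 40%; LTV 77.1% ≤ 85%; reserves 6.5 ≥ 4 mo → does not qualify.
Product C: score 773 ≥ 720; DTI 41.7% ≤ 50%; LTV 77.1% ≤ 110% → qualifies.

Product C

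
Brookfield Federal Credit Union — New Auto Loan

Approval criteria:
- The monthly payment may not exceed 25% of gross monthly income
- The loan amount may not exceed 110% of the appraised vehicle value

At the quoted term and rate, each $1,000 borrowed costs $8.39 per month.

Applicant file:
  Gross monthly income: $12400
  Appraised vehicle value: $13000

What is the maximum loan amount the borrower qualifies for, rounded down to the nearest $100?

$14,300

Payment cap: 25% × $12,400 = $3,100/month.
At $8.39 per $1,000, that supports 3,100/8.39 × 1,000 ≈ $369,487 → $369,400.
LTV cap: 110% × $13,000 = $14,300 → $14,300.
Binding constraint: loan-to-value.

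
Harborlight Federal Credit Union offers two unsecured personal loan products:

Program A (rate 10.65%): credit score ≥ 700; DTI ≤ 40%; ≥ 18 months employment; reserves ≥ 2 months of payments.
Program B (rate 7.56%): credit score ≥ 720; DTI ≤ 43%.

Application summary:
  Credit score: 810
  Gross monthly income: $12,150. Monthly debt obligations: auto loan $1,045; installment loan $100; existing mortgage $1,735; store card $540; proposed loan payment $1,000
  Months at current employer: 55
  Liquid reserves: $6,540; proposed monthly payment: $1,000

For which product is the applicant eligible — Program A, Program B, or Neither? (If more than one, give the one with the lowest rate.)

Total debts = (1,045 + 100 + 1,735 + 540 + 1,000) = 4,420; DTI = 4,420/12,150 = 36.4%.
Reserves = 6,540/1,000 = 6.5 months.
Program A: score 810 ≥ 700; DTI 36.4% ≤ 40%; employment 55 ≥ 18 mo; reserves 6.5 ≥ 2 mo → qualifies.
Program B: score 810 ≥ 720; DTI 36.4% ≤ 43% → qualifies.
Qualifying: Program A, Program B. Lowest rate is 7.56% → Program B.

Program B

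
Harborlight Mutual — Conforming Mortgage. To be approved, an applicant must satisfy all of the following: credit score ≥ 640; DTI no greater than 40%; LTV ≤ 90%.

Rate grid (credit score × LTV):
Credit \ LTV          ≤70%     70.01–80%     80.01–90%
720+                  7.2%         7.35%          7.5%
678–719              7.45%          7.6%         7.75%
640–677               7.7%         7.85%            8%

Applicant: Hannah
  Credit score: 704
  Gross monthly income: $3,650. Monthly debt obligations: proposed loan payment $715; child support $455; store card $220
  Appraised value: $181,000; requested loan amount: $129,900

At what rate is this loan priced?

7.6%

Credit score 704 ≥ 640; Total monthly debts = (715 + 455 + 220) = 1,390. DTI: 1,390 ÷ 3,650 = 38.1%, within the 40% cap
LTV: 129,900 ÷ 181,000 = 71.8%, within 90% cap
Credit 704 → row 678–719; LTV 71.8% → column 70.01–80%. Grid cell → 7.6%.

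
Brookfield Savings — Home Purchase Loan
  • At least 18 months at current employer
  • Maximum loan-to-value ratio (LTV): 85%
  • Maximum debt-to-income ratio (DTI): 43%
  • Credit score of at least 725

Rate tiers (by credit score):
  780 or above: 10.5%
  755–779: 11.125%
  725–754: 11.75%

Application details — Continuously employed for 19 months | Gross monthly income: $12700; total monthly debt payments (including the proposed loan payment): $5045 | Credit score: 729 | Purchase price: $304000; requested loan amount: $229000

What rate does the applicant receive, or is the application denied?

Approved at 11.75%

Credit score 729 ≥ 725 (meets minimum)
DTI: 5,045 ÷ 12,700 = 39.7%, within the 43% cap
Employment 19 ≥ 18 months
LTV: 229,000 ÷ 304,000 = 75.3%, within 85% cap
All requirements met. Score 729 falls in the 725–754 tier → 11.75%.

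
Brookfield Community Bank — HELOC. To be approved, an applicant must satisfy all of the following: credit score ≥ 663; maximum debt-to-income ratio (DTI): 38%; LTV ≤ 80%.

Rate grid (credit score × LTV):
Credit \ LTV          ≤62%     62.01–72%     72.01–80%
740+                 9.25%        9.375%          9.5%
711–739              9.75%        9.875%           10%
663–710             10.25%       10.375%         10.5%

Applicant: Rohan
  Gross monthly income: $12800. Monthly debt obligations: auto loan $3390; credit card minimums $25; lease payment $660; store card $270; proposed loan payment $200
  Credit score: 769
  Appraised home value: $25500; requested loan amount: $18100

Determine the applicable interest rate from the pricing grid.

9.375%

Credit score 769 ≥ 663; Total monthly debts = (3,390 + 25 + 660 + 270 + 200) = 4,545. Debt-to-income = 4,545/12,800 = 35.5% — meets 38% limit
LTV: 18,100 ÷ 25,500 = 71%, within 80% cap
Credit 769 → row 740+; LTV 71% → column 62.01–72%. Grid cell → 9.375%.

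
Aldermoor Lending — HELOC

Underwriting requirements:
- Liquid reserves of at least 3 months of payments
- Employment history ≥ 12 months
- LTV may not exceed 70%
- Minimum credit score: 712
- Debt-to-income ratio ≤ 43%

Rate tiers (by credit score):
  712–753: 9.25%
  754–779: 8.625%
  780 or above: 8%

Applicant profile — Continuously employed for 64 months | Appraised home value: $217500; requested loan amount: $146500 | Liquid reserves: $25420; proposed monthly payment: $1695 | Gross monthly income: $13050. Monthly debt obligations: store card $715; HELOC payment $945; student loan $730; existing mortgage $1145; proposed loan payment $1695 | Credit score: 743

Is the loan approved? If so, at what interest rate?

Credit score 743 ≥ 712 (meets minimum)
Loan-to-value = 146,500/217,500 = 67.4% — pass (70% max)
Employment 64 ≥ 12 months
Total monthly debts = (715 + 945 + 730 + 1,145 + 1,695) = 5,230. Debt-to-income = 5,230/13,050 = 40.1% — meets 43% limit
Liquid reserves cover 25,420/1,695 = 15.0 months — ≥ 3 required
All requirements met. Score 743 falls in the 712–753 tier → 9.25%.

Approved at 9.25%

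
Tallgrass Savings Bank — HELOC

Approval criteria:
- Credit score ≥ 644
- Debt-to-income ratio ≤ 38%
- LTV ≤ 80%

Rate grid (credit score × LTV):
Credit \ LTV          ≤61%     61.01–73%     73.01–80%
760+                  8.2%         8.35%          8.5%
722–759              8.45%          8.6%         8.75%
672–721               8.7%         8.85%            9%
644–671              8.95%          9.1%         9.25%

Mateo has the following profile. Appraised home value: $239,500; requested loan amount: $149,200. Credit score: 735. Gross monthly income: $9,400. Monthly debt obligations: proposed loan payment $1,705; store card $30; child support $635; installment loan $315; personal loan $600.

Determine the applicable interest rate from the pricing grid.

8.6%

Credit score 735 ≥ 644; Total monthly debts = (1,705 + 30 + 635 + 315 + 600) = 3,285. Debt-to-income = 3,285/9,400 = 34.9% — meets 38% limit
LTV = 149,200/239,500 = 62.3% ≤ 80%
Credit 735 → row 722–759; LTV 62.3% → column 61.01–73%. Grid cell → 8.6%.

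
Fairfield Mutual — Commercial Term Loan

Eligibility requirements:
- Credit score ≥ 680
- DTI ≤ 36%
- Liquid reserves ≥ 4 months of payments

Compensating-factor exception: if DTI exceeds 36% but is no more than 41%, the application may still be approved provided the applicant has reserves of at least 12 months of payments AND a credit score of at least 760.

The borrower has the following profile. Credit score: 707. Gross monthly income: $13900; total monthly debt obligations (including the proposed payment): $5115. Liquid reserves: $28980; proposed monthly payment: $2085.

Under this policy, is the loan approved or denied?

Denied

Credit score 707 ≥ 680 (meets base)
DTI: 5,115 ÷ 13,900 = 36.8%, over the 36% base limit.
Reserves: 28,980 ÷ 2,085 = 13.9 months (meets 4-month minimum)
36.8% falls in the override range (36%–41%), so the compensating-factor test applies.
Reserves 13.9 ≥ 12 months; credit score 707 < 760.
Compensating-factor requirement not fully met.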